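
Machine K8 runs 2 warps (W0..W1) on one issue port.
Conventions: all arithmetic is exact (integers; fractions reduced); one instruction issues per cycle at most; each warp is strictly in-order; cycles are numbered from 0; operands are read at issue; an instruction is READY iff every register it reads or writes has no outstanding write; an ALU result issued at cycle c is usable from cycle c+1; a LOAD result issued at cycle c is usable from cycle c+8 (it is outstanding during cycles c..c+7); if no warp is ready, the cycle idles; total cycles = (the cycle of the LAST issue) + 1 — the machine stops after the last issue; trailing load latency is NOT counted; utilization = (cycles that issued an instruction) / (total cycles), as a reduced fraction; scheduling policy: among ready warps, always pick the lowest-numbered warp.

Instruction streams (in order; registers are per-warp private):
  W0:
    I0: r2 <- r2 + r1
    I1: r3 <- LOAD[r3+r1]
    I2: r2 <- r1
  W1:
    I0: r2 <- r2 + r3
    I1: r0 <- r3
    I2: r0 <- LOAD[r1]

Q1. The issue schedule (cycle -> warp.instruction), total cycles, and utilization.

cycle 0: W0.I0
cycle 1: W0.I1
cycle 2: W0.I2
cycle 3: W1.I0
cycle 4: W1.I1
cycle 5: W1.I2

Answer: 6 cycles, utilization 1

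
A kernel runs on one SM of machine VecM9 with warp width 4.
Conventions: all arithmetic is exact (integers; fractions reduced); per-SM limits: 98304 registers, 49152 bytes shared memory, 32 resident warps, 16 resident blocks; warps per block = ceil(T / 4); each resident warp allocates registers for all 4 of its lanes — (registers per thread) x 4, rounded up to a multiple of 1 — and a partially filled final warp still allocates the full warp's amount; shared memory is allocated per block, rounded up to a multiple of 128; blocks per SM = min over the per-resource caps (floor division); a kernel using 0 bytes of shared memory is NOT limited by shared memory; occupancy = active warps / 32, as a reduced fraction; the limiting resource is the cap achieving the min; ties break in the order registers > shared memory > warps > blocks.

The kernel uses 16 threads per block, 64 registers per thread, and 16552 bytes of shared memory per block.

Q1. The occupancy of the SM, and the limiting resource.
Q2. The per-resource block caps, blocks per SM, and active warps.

Answer: occupancy 1/4, limited by shared memory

registers: 96 blocks
shared memory: 2 blocks
warps: 8 blocks
blocks: 16 blocks

Answer: 2 blocks, 8 active warps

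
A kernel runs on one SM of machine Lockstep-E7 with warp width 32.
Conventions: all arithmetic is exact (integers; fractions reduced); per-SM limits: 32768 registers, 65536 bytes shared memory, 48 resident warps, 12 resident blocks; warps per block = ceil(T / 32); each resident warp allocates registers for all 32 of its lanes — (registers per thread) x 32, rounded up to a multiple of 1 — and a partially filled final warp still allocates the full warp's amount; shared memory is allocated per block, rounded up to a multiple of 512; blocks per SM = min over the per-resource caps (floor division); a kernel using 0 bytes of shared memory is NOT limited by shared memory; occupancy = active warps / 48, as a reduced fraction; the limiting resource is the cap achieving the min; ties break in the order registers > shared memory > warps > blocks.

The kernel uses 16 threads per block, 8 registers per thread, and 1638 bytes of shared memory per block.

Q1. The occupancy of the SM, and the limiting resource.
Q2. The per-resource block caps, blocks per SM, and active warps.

Answer: occupancy 1/4, limited by blocks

registers: 128 blocks
shared memory: 32 blocks
warps: 48 blocks
blocks: 12 blocks

Answer: 12 blocks, 12 active warps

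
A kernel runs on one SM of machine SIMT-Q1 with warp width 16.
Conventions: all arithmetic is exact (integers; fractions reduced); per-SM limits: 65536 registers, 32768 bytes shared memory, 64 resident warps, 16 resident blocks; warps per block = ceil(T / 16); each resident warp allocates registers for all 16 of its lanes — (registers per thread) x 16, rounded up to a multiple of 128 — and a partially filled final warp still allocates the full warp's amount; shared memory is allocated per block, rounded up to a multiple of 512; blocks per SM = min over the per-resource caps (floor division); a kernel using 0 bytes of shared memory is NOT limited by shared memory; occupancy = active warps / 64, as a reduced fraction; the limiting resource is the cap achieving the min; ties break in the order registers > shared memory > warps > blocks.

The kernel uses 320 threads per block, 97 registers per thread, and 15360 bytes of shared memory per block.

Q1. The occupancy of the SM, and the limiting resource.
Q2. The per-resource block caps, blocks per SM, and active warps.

Answer: occupancy 5/16, limited by registers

registers: 1 block
shared memory: 2 blocks
warps: 3 blocks
blocks: 16 blocks

Answer: 1 block, 20 active warps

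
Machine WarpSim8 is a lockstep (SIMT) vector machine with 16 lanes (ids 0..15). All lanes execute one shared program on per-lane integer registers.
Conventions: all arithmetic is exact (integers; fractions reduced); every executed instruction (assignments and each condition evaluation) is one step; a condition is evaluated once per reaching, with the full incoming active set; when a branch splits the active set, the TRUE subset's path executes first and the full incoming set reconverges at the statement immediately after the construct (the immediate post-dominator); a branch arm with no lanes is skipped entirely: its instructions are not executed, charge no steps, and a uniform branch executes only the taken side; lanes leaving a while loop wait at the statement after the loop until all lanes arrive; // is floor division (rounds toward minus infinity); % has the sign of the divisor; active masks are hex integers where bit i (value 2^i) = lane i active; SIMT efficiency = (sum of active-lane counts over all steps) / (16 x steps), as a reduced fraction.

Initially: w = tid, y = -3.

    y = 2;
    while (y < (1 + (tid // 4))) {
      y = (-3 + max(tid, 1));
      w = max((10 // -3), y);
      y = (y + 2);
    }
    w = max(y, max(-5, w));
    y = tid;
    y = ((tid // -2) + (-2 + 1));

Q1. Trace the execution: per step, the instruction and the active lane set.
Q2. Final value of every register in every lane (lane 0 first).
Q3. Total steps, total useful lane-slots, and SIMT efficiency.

step 0: y <- 2                       0xffff
step 1: eval (y < (1 + (tid // 4)))  0xffff
step 2: y <- (-3 + max(tid, 1))      0xff00
step 3: w <- max((10 // -3), y)      0xff00
step 4: y <- (y + 2)                 0xff00
step 5: eval (y < (1 + (tid // 4)))  0xff00
step 6: w <- max(y, max(-5, w))      0xffff
step 7: y <- tid                     0xffff
step 8: y <- ((tid // -2) + (-2 + 1)) 0xffff

Answer: 9 steps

w: 2,2,2,3,4,5,6,7,7,8,9,10,11,12,13,14
y: -1,-2,-2,-3,-3,-4,-4,-5,-5,-6,-6,-7,-7,-8,-8,-9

steps = 9; useful = 112; efficiency = 112/144 = 7/9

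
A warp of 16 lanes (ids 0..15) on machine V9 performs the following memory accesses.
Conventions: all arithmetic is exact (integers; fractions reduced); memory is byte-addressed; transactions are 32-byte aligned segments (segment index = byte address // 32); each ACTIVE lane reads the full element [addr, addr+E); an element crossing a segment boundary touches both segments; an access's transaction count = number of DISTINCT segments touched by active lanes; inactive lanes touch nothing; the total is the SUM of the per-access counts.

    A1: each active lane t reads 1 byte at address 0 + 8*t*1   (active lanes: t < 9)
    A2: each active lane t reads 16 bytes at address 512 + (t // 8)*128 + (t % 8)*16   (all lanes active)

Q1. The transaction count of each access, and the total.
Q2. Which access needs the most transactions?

A1: 3 transactions
A2: 8 transactions

Answer: 3,8; total 11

Answer: A2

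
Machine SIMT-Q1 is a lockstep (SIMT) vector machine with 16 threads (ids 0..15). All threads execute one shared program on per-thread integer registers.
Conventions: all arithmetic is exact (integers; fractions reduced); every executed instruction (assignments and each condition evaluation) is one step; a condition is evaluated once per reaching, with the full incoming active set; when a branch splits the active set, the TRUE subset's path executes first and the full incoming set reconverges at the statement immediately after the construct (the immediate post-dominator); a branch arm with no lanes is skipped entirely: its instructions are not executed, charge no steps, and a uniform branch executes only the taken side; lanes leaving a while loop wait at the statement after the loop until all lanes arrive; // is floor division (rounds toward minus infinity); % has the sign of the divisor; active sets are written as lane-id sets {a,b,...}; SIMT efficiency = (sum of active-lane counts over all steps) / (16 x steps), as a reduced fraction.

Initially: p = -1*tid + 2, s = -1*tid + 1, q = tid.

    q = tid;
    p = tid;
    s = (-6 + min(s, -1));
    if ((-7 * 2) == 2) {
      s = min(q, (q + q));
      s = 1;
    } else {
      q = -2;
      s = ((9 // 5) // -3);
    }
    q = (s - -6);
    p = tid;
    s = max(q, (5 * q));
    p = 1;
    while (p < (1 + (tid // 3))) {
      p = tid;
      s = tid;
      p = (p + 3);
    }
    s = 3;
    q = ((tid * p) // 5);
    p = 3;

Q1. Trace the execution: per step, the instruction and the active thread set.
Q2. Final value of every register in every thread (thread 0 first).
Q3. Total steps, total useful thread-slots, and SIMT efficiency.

step 0: q <- tid                     {0,1,2,3,4,5,6,7,8,9,10,11,12,13,14,15}
step 1: p <- tid                     {0,1,2,3,4,5,6,7,8,9,10,11,12,13,14,15}
step 2: s <- (-6 + min(s, -1))       {0,1,2,3,4,5,6,7,8,9,10,11,12,13,14,15}
step 3: eval ((-7 * 2) == 2)         {0,1,2,3,4,5,6,7,8,9,10,11,12,13,14,15}
step 4: q <- -2                      {0,1,2,3,4,5,6,7,8,9,10,11,12,13,14,15}
step 5: s <- ((9 // 5) // -3)        {0,1,2,3,4,5,6,7,8,9,10,11,12,13,14,15}
step 6: q <- (s - -6)                {0,1,2,3,4,5,6,7,8,9,10,11,12,13,14,15}
step 7: p <- tid                     {0,1,2,3,4,5,6,7,8,9,10,11,12,13,14,15}
step 8: s <- max(q, (5 * q))         {0,1,2,3,4,5,6,7,8,9,10,11,12,13,14,15}
step 9: p <- 1                       {0,1,2,3,4,5,6,7,8,9,10,11,12,13,14,15}
step 10: eval (p < (1 + (tid // 3)))  {0,1,2,3,4,5,6,7,8,9,10,11,12,13,14,15}
step 11: p <- tid                     {3,4,5,6,7,8,9,10,11,12,13,14,15}
step 12: s <- tid                     {3,4,5,6,7,8,9,10,11,12,13,14,15}
step 13: p <- (p + 3)                 {3,4,5,6,7,8,9,10,11,12,13,14,15}
step 14: eval (p < (1 + (tid // 3)))  {3,4,5,6,7,8,9,10,11,12,13,14,15}
step 15: s <- 3                       {0,1,2,3,4,5,6,7,8,9,10,11,12,13,14,15}
step 16: q <- ((tid * p) // 5)        {0,1,2,3,4,5,6,7,8,9,10,11,12,13,14,15}
step 17: p <- 3                       {0,1,2,3,4,5,6,7,8,9,10,11,12,13,14,15}

Answer: 18 steps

p: 3,3,3,3,3,3,3,3,3,3,3,3,3,3,3,3
s: 3,3,3,3,3,3,3,3,3,3,3,3,3,3,3,3
q: 0,0,0,3,5,8,10,14,17,21,26,30,36,41,47,54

steps = 18; useful = 276; efficiency = 276/288 = 23/24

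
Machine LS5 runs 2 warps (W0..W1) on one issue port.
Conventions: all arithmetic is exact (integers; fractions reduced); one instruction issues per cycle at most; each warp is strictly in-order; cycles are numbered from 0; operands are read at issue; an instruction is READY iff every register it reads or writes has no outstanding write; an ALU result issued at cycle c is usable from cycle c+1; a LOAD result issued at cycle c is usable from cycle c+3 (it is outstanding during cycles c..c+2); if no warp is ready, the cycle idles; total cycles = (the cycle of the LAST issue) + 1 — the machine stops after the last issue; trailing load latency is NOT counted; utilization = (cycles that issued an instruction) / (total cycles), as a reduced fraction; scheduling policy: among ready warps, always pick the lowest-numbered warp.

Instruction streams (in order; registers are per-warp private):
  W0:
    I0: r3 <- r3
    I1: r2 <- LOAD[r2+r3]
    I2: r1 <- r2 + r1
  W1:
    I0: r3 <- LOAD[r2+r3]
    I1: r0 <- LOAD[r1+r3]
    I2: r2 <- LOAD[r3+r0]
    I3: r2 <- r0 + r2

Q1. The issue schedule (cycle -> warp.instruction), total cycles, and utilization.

cycle 0: W0.I0
cycle 1: W0.I1
cycle 2: W1.I0
cycle 3: idle
cycle 4: W0.I2
cycle 5: W1.I1
cycle 6: idle
cycle 7: idle
cycle 8: W1.I2
cycle 9: idle
cycle 10: idle
cycle 11: W1.I3

Answer: 12 cycles, utilization 7/12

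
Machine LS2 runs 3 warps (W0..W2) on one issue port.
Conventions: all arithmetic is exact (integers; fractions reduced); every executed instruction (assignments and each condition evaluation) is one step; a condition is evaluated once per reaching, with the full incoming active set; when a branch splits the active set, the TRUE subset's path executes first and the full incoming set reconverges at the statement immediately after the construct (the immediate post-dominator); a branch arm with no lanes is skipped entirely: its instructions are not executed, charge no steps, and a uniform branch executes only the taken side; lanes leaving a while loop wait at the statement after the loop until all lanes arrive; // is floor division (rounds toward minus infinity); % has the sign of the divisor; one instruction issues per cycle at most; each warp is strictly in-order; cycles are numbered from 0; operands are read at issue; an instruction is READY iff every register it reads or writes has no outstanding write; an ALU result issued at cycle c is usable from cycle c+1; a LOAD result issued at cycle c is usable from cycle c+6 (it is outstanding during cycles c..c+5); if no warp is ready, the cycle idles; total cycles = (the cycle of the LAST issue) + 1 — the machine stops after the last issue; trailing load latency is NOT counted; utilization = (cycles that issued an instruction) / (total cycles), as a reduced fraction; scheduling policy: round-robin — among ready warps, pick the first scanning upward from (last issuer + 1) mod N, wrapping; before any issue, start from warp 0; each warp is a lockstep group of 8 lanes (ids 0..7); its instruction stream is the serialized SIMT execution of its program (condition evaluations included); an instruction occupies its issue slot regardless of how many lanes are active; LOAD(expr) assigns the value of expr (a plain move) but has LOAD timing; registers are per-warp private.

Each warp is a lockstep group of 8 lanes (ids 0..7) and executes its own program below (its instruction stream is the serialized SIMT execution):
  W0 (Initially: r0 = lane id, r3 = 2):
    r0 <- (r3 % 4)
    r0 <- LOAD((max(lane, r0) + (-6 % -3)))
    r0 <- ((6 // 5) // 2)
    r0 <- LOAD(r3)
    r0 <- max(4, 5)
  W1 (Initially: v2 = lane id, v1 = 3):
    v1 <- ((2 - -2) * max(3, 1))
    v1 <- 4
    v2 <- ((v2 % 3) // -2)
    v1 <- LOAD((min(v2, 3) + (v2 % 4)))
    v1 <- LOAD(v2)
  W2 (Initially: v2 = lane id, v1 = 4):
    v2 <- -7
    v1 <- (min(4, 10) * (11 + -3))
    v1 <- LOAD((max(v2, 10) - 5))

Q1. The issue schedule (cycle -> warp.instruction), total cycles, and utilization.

cycle 0: W0.I0
cycle 1: W1.I0
cycle 2: W2.I0
cycle 3: W0.I1
cycle 4: W1.I1
cycle 5: W2.I1
cycle 6: W1.I2
cycle 7: W2.I2
cycle 8: W1.I3
cycle 9: W0.I2
cycle 10: W0.I3
cycle 11: idle
cycle 12: idle
cycle 13: idle
cycle 14: W1.I4
cycle 15: idle
cycle 16: W0.I4

Answer: 17 cycles, utilization 13/17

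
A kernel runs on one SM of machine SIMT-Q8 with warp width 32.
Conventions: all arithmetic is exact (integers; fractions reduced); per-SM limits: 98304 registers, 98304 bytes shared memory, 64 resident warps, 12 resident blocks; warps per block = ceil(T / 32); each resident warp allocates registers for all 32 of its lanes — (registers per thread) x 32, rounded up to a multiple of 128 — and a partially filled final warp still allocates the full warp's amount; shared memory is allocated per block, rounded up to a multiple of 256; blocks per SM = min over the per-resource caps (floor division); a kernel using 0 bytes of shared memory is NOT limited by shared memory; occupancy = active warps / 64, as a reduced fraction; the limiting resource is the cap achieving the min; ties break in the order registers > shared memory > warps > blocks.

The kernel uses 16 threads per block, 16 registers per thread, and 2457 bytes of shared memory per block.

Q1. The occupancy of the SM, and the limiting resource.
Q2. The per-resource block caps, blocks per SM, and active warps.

Answer: occupancy 3/16, limited by blocks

registers: 192 blocks
shared memory: 38 blocks
warps: 64 blocks
blocks: 12 blocks

Answer: 12 blocks, 12 active warps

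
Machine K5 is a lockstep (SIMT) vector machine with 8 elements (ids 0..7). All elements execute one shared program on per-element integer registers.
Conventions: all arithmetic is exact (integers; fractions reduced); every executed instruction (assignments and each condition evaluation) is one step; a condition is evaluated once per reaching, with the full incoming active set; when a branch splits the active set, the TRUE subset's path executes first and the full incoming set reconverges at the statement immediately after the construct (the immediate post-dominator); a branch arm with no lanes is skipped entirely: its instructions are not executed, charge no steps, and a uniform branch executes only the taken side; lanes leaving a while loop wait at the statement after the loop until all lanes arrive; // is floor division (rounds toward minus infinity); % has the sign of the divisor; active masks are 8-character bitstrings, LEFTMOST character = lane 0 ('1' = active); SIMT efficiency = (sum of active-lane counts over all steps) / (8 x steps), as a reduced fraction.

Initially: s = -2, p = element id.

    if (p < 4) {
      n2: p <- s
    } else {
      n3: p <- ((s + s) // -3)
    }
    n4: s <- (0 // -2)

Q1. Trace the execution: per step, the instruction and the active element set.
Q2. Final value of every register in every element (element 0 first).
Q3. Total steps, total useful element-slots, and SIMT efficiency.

step 0: eval (p < 4)                 11111111
step 1: p <- s                       11110000
step 2: p <- ((s + s) // -3)         00001111
step 3: s <- (0 // -2)               11111111

Answer: 4 steps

s: 0,0,0,0,0,0,0,0
p: -2,-2,-2,-2,1,1,1,1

steps = 4; useful = 24; efficiency = 24/32 = 3/4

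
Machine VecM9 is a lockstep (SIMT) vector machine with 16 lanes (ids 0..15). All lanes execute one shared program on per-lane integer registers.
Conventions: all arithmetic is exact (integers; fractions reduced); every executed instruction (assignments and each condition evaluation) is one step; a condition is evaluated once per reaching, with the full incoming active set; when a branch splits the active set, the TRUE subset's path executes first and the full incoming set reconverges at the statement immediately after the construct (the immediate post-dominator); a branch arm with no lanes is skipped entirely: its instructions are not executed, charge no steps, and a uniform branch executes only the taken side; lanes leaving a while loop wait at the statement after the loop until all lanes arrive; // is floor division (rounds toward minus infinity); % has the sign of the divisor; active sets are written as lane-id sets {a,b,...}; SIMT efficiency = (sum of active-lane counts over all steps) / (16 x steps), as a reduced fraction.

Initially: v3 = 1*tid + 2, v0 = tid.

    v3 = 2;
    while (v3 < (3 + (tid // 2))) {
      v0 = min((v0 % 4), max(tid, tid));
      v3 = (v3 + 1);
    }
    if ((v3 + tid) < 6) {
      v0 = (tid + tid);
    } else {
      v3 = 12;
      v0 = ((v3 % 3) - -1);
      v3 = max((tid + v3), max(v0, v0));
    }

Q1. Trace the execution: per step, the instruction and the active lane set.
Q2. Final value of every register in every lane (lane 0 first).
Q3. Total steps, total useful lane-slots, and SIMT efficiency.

step 0: v3 <- 2                      {0,1,2,3,4,5,6,7,8,9,10,11,12,13,14,15}
step 1: eval (v3 < (3 + (tid // 2))) {0,1,2,3,4,5,6,7,8,9,10,11,12,13,14,15}
step 2: v0 <- min((v0 % 4), max(tid, tid)) {0,1,2,3,4,5,6,7,8,9,10,11,12,13,14,15}
step 3: v3 <- (v3 + 1)               {0,1,2,3,4,5,6,7,8,9,10,11,12,13,14,15}
step 4: eval (v3 < (3 + (tid // 2))) {0,1,2,3,4,5,6,7,8,9,10,11,12,13,14,15}
step 5: v0 <- min((v0 % 4), max(tid, tid)) {2,3,4,5,6,7,8,9,10,11,12,13,14,15}
step 6: v3 <- (v3 + 1)               {2,3,4,5,6,7,8,9,10,11,12,13,14,15}
step 7: eval (v3 < (3 + (tid // 2))) {2,3,4,5,6,7,8,9,10,11,12,13,14,15}
step 8: v0 <- min((v0 % 4), max(tid, tid)) {4,5,6,7,8,9,10,11,12,13,14,15}
step 9: v3 <- (v3 + 1)               {4,5,6,7,8,9,10,11,12,13,14,15}
step 10: eval (v3 < (3 + (tid // 2))) {4,5,6,7,8,9,10,11,12,13,14,15}
step 11: v0 <- min((v0 % 4), max(tid, tid)) {6,7,8,9,10,11,12,13,14,15}
step 12: v3 <- (v3 + 1)               {6,7,8,9,10,11,12,13,14,15}
step 13: eval (v3 < (3 + (tid // 2))) {6,7,8,9,10,11,12,13,14,15}
step 14: v0 <- min((v0 % 4), max(tid, tid)) {8,9,10,11,12,13,14,15}
step 15: v3 <- (v3 + 1)               {8,9,10,11,12,13,14,15}
step 16: eval (v3 < (3 + (tid // 2))) {8,9,10,11,12,13,14,15}
step 17: v0 <- min((v0 % 4), max(tid, tid)) {10,11,12,13,14,15}
step 18: v3 <- (v3 + 1)               {10,11,12,13,14,15}
step 19: eval (v3 < (3 + (tid // 2))) {10,11,12,13,14,15}
step 20: v0 <- min((v0 % 4), max(tid, tid)) {12,13,14,15}
step 21: v3 <- (v3 + 1)               {12,13,14,15}
step 22: eval (v3 < (3 + (tid // 2))) {12,13,14,15}
step 23: v0 <- min((v0 % 4), max(tid, tid)) {14,15}
step 24: v3 <- (v3 + 1)               {14,15}
step 25: eval (v3 < (3 + (tid // 2))) {14,15}
step 26: eval ((v3 + tid) < 6)        {0,1,2,3,4,5,6,7,8,9,10,11,12,13,14,15}
step 27: v0 <- (tid + tid)            {0,1}
step 28: v3 <- 12                     {2,3,4,5,6,7,8,9,10,11,12,13,14,15}
step 29: v0 <- ((v3 % 3) - -1)        {2,3,4,5,6,7,8,9,10,11,12,13,14,15}
step 30: v3 <- max((tid + v3), max(v0, v0)) {2,3,4,5,6,7,8,9,10,11,12,13,14,15}

Answer: 31 steps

v3: 3,3,14,15,16,17,18,19,20,21,22,23,24,25,26,27
v0: 0,2,1,1,1,1,1,1,1,1,1,1,1,1,1,1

steps = 31; useful = 308; efficiency = 308/496 = 77/124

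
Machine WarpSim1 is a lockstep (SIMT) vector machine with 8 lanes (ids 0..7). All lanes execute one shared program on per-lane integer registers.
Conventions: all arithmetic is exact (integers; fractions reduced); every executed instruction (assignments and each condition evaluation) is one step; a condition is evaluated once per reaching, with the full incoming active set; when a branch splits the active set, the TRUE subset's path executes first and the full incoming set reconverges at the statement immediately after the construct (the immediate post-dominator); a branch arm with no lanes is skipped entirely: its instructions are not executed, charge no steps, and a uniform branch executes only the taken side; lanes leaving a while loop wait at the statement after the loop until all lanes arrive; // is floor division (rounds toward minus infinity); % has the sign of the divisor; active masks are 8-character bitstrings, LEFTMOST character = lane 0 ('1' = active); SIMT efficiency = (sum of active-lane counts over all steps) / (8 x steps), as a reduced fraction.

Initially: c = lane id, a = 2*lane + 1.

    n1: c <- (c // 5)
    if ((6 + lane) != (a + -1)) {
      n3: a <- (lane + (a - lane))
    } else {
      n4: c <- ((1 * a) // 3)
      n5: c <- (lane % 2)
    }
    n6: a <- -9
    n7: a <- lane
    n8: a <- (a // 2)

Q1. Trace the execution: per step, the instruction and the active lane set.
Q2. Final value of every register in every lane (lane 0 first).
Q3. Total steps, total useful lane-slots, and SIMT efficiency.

step 0: c <- (c // 5)                11111111
step 1: eval ((6 + lane) != (a + -1)) 11111111
step 2: a <- (lane + (a - lane))     11111101
step 3: c <- ((1 * a) // 3)          00000010
step 4: c <- (lane % 2)              00000010
step 5: a <- -9                      11111111
step 6: a <- lane                    11111111
step 7: a <- (a // 2)                11111111

Answer: 8 steps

c: 0,0,0,0,0,1,0,1
a: 0,0,1,1,2,2,3,3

steps = 8; useful = 49; efficiency = 49/64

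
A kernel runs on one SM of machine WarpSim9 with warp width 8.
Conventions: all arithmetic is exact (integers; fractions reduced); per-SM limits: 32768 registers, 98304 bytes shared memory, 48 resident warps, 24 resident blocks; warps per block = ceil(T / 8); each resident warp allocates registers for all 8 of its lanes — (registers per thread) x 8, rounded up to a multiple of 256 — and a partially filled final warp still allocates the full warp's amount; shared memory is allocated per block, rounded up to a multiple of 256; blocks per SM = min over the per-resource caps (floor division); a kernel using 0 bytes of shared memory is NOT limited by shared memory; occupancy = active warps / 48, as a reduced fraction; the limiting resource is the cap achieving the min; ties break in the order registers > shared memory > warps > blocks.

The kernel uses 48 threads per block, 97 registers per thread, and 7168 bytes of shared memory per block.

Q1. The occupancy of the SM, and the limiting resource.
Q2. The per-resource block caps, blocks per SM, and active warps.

Answer: occupancy 5/8, limited by registers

registers: 5 blocks
shared memory: 13 blocks
warps: 8 blocks
blocks: 24 blocks

Answer: 5 blocks, 30 active warps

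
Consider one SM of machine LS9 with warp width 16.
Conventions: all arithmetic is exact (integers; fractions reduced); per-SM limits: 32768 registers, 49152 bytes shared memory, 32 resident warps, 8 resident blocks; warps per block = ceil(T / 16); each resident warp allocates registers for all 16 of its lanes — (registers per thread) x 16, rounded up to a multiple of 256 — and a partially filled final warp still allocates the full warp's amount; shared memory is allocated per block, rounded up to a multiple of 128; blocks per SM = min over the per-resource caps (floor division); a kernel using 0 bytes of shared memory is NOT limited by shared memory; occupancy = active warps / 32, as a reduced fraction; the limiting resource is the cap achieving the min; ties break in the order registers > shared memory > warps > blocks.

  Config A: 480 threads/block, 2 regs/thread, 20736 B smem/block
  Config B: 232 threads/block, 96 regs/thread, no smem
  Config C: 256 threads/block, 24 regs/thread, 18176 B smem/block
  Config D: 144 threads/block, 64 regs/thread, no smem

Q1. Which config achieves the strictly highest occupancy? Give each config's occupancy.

occupancies: A 15/16, B 15/32, C 1, D 27/32

Answer: C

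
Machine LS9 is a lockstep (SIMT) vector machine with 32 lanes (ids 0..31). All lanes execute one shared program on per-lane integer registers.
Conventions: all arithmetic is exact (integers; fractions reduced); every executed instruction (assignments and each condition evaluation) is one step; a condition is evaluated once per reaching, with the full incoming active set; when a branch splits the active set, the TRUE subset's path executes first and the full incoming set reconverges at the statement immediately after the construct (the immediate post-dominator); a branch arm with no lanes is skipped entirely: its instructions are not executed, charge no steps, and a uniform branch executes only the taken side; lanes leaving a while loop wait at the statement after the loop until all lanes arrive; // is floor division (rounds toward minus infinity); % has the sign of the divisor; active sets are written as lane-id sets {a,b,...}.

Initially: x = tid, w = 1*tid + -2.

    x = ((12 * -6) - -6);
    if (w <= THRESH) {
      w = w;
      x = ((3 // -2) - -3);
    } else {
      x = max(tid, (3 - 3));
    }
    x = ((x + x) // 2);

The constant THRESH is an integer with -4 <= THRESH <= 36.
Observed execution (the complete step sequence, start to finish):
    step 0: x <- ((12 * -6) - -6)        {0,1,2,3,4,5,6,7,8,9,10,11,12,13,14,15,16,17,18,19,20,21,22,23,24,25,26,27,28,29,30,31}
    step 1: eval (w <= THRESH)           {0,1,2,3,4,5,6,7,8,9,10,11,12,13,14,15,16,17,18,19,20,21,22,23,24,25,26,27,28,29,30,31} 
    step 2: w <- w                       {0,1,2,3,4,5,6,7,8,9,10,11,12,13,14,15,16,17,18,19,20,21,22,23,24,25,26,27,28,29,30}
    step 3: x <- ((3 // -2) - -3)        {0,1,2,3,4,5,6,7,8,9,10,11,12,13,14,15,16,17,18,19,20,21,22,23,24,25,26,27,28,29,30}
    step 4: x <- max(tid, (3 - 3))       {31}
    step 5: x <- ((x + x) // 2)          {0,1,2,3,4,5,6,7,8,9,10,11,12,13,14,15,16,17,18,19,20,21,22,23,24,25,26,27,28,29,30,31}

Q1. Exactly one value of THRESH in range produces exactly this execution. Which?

Answer: THRESH = 28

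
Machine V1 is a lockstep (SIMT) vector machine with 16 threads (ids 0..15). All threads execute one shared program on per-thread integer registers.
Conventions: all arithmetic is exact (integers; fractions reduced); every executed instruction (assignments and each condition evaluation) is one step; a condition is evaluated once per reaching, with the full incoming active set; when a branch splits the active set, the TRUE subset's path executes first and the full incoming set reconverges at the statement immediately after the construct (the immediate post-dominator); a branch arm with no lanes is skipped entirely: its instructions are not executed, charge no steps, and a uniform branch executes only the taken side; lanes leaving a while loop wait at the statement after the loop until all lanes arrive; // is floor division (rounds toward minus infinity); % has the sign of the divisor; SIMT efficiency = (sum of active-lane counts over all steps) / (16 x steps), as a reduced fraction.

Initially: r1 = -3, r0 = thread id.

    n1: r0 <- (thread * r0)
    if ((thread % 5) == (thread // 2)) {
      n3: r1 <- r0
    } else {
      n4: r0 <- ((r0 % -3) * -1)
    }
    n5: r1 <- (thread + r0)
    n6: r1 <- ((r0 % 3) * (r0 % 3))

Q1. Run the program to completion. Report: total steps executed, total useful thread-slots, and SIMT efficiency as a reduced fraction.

Answer: 6 steps, 80 useful, 5/6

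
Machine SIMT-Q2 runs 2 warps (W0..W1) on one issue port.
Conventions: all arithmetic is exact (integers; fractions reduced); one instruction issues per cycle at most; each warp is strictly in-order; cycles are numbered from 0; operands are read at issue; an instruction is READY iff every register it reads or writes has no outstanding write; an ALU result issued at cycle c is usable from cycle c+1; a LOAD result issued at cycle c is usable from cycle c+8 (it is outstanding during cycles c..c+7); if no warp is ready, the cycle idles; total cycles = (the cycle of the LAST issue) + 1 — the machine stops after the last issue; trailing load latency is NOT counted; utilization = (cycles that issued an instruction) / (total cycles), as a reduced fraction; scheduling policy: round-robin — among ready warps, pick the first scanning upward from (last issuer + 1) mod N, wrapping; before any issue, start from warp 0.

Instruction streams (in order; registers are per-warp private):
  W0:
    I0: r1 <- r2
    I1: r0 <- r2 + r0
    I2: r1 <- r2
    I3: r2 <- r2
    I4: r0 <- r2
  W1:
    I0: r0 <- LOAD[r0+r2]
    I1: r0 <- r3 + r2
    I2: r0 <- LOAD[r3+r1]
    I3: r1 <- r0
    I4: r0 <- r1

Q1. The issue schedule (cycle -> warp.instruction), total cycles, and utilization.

cycle 0: W0.I0
cycle 1: W1.I0
cycle 2: W0.I1
cycle 3: W0.I2
cycle 4: W0.I3
cycle 5: W0.I4
cycle 6: idle
cycle 7: idle
cycle 8: idle
cycle 9: W1.I1
cycle 10: W1.I2
cycle 11: idle
cycle 12: idle
cycle 13: idle
cycle 14: idle
cycle 15: idle
cycle 16: idle
cycle 17: idle
cycle 18: W1.I3
cycle 19: W1.I4

Answer: 20 cycles, utilization 1/2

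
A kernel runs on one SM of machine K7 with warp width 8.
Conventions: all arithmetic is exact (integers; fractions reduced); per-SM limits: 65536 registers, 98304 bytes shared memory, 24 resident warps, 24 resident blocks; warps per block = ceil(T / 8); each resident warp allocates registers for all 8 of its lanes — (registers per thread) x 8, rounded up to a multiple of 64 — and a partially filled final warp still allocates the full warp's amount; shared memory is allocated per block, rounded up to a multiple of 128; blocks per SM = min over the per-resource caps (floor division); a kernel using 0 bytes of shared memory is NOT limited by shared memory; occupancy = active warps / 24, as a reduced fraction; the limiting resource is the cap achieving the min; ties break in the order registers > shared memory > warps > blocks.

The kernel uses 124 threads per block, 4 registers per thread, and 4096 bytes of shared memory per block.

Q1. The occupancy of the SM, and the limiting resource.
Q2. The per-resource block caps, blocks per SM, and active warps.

Answer: occupancy 2/3, limited by warps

registers: 64 blocks
shared memory: 24 blocks
warps: 1 block
blocks: 24 blocks

Answer: 1 block, 16 active warps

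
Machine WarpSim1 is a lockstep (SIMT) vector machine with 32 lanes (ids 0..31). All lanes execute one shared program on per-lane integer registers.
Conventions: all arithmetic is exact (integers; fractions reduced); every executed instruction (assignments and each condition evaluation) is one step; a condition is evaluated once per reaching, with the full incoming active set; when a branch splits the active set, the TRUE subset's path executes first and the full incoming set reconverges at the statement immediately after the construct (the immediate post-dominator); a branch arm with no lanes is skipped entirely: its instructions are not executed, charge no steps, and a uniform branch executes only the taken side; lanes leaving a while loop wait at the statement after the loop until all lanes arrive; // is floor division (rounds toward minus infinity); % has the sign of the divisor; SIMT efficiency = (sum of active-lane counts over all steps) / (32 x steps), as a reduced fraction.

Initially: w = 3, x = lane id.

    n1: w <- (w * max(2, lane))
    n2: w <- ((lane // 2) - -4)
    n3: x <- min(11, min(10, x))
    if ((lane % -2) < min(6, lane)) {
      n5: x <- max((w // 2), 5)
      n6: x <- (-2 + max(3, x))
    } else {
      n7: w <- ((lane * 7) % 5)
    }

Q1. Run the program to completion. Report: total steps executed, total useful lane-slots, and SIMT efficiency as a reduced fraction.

Answer: 7 steps, 191 useful, 191/224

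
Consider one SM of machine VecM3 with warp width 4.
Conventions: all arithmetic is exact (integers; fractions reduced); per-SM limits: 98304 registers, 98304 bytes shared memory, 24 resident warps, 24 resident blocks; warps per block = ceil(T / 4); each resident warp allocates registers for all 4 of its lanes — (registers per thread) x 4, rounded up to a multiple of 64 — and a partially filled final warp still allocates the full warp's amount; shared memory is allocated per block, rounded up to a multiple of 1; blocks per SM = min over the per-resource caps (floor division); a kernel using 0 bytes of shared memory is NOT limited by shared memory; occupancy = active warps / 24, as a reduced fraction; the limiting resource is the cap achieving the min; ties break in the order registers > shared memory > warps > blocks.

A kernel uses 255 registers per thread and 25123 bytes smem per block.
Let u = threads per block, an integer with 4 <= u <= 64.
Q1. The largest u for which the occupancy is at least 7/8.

Answer: u = 48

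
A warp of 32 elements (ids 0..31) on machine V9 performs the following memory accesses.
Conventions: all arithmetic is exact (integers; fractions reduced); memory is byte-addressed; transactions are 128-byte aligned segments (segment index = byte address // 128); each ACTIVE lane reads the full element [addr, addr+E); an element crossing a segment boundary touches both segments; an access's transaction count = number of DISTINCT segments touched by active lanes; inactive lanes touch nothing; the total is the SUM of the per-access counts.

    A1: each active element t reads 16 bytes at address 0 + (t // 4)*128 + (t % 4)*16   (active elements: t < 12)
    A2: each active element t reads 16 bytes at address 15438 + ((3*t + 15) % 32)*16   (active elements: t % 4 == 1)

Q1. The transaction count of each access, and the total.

A1: 3 transactions
A2: 5 transactions

Answer: 3,5; total 8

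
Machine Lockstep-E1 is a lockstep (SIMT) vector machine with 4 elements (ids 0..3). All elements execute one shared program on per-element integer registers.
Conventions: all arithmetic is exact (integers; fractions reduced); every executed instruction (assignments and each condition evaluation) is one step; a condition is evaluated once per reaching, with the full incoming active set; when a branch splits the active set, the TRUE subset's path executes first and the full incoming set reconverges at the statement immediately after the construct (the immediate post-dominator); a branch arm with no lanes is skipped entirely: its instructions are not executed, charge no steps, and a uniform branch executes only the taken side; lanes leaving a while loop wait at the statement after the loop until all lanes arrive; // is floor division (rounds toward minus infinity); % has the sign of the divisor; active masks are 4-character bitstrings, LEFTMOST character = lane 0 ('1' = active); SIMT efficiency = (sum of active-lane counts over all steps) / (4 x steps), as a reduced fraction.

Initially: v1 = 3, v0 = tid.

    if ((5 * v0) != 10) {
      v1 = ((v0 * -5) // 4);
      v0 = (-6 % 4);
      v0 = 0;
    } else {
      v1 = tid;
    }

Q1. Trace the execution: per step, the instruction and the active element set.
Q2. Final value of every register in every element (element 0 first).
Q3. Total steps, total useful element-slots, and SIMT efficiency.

step 0: eval ((5 * v0) != 10)        1111
step 1: v1 <- ((v0 * -5) // 4)       1101
step 2: v0 <- (-6 % 4)               1101
step 3: v0 <- 0                      1101
step 4: v1 <- tid                    0010

Answer: 5 steps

v1: 0,-2,2,-4
v0: 0,0,2,0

steps = 5; useful = 14; efficiency = 14/20 = 7/10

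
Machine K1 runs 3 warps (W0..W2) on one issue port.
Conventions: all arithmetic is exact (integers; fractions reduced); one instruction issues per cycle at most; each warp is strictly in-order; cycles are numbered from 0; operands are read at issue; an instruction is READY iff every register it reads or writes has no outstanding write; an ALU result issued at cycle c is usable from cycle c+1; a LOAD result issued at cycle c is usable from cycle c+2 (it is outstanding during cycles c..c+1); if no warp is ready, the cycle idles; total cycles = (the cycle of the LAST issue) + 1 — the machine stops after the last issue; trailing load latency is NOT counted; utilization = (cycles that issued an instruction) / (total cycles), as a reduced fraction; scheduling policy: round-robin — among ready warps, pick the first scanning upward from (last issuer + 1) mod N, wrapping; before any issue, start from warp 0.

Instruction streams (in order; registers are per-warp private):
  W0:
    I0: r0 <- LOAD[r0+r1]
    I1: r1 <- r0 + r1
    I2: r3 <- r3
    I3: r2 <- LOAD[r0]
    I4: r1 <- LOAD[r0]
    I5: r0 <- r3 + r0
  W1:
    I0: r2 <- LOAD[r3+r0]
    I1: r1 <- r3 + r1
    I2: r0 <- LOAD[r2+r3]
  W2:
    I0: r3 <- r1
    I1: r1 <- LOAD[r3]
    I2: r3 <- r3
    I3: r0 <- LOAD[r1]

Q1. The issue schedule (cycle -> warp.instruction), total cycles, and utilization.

cycle 0: W0.I0
cycle 1: W1.I0
cycle 2: W2.I0
cycle 3: W0.I1
cycle 4: W1.I1
cycle 5: W2.I1
cycle 6: W0.I2
cycle 7: W1.I2
cycle 8: W2.I2
cycle 9: W0.I3
cycle 10: W2.I3
cycle 11: W0.I4
cycle 12: W0.I5

Answer: 13 cycles, utilization 1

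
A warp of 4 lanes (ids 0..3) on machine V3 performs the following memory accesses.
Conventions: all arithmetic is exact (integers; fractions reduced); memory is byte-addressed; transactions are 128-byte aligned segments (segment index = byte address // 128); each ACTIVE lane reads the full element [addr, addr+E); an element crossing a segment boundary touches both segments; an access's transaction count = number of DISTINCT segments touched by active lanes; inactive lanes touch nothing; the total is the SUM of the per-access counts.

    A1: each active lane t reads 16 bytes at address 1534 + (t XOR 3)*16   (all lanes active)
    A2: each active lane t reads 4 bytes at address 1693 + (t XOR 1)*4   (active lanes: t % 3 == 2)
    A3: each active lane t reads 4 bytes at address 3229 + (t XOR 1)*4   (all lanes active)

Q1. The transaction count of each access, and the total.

A1: 2 transactions
A2: 1 transaction
A3: 1 transaction

Answer: 2,1,1; total 4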